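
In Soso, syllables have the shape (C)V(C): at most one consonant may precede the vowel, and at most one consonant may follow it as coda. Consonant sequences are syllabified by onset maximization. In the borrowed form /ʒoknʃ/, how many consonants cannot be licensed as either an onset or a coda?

The consonants /n/, /ʃ/ cannot be parsed into a legal (C)V(C) syllable (at most one coda consonant is licensed; onsets are limited to one consonant).

2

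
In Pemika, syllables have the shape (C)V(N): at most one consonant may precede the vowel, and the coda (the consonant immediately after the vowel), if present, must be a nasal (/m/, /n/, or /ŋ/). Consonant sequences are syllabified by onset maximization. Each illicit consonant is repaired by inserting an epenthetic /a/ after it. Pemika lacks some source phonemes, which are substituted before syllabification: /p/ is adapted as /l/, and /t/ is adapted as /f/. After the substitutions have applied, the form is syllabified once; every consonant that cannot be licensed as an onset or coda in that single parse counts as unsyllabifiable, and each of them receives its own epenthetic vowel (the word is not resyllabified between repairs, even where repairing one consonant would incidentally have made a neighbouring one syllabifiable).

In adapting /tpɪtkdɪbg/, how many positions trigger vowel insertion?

5

After substitution the input is /flɪfkdɪbg/.
The unsyllabifiable consonants are /f/, /f/, /k/, /b/, /g/; each receives one epenthetic vowel.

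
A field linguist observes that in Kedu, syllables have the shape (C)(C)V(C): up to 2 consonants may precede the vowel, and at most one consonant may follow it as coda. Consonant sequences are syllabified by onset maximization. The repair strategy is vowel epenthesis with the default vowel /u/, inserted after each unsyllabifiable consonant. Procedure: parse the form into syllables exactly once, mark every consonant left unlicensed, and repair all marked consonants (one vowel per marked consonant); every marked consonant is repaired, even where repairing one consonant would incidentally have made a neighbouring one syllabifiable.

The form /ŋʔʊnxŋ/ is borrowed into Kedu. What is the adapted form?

ŋʔʊnxuŋu

Syllabifying with onset maximization leaves /x/, /ŋ/ stranded (at most one coda consonant is licensed; onsets may contain at most 2 consonants).
Epenthesis after each stranded consonant: /x/ → /xu/, /ŋ/ → /ŋu/.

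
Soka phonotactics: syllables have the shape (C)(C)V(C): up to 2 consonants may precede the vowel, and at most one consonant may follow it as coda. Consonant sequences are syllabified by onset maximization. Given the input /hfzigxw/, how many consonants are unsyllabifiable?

3

Under (C)(C)V(C), the unsyllabifiable consonants are /h/, /x/, /w/ (at most one coda consonant is licensed; onsets may contain at most 2 consonants).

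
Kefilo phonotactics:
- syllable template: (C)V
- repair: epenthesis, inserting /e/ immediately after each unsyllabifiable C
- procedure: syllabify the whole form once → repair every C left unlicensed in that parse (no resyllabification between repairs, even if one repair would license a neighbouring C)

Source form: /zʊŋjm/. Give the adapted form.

Under (C)V, the unsyllabifiable consonants are /ŋ/, /j/, /m/ (no codas are permitted; onsets are limited to one consonant).
Epenthesis after each stranded consonant: /ŋ/ → /ŋe/, /j/ → /je/, /m/ → /me/.

zʊŋejeme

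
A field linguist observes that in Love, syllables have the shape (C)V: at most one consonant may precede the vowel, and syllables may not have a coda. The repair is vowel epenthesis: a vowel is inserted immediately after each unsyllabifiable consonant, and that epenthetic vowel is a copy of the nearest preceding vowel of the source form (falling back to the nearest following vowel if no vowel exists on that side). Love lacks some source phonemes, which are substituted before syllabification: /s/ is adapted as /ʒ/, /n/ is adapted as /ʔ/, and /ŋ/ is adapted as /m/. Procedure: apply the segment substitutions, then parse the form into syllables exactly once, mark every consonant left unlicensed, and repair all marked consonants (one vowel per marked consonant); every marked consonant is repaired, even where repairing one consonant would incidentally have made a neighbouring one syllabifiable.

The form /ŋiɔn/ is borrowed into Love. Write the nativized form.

Substitution: /ŋ/ → /m/, /n/ → /ʔ/, giving /miɔʔ/.
Under (C)V, the unsyllabifiable consonants are /ʔ/ (no codas are permitted; onsets are limited to one consonant).
Inserting the epenthetic vowel yields /ʔ/ → /ʔɔ/.

miɔʔɔ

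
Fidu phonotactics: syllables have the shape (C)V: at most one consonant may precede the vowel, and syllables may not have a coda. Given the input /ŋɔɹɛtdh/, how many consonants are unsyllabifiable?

The consonants /t/, /d/, /h/ cannot be parsed into a legal (C)V syllable (no codas are permitted; onsets are limited to one consonant).

3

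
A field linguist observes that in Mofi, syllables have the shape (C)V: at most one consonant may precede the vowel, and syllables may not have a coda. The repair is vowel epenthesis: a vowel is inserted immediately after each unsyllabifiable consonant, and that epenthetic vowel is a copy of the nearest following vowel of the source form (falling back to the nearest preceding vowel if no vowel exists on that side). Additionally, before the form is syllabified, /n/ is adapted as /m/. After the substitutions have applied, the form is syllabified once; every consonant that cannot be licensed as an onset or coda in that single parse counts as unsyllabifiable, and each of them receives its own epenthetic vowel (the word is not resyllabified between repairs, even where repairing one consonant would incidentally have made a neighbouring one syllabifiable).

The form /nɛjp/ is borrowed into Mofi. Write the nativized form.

Substitution: /n/ → /m/, giving /mɛjp/.
The consonants /j/, /p/ cannot be parsed into a legal (C)V syllable (no codas are permitted; onsets are limited to one consonant).
Each unlicensed consonant becomes the onset of a new syllable: /j/ → /jɛ/, /p/ → /pɛ/.

mɛjɛpɛ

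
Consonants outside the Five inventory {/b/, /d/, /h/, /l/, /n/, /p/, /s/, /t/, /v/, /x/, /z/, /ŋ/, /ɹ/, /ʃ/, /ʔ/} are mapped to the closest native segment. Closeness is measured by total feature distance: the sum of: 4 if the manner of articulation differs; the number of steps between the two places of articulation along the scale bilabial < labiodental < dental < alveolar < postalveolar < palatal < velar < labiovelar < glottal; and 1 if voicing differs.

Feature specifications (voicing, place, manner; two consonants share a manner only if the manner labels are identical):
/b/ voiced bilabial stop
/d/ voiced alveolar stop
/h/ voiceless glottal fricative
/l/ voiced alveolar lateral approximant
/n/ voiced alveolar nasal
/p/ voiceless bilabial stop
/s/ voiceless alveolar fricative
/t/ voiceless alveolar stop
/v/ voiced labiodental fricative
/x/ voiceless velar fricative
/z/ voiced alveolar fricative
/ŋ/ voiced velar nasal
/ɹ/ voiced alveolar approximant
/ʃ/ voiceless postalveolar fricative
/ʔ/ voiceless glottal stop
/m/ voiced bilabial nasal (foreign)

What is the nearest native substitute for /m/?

/n/ is closest: same manner (nasal), place distance 3 (bilabial→alveolar), same voicing; total 3. Next closest is /b/ at distance 4.

n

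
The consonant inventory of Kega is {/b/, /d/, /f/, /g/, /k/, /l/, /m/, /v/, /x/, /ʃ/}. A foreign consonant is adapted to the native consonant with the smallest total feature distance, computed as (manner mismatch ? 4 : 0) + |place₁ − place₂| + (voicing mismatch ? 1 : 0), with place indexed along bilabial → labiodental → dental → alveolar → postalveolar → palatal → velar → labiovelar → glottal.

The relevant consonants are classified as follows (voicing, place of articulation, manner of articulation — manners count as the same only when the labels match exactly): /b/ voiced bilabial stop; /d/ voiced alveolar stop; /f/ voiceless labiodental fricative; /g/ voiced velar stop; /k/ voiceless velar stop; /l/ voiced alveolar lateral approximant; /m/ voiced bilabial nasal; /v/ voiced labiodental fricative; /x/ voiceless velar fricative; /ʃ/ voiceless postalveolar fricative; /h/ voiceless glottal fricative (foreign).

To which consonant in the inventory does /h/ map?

/x/ is closest: same manner (fricative), place distance 2 (glottal→velar), same voicing; total 2. Next closest is /ʃ/ at distance 4.

x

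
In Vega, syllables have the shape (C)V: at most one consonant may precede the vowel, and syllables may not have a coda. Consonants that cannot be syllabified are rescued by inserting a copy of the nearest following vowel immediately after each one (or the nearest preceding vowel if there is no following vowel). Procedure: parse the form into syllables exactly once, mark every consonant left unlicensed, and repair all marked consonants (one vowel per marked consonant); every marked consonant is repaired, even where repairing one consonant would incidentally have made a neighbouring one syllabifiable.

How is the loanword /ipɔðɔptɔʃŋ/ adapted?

The consonants /p/, /ʃ/, /ŋ/ cannot be parsed into a legal (C)V syllable (no codas are permitted; onsets are limited to one consonant).
Epenthesis after each stranded consonant: /p/ → /pɔ/, /ʃ/ → /ʃɔ/, /ŋ/ → /ŋɔ/.

ipɔðɔpɔtɔʃɔŋɔ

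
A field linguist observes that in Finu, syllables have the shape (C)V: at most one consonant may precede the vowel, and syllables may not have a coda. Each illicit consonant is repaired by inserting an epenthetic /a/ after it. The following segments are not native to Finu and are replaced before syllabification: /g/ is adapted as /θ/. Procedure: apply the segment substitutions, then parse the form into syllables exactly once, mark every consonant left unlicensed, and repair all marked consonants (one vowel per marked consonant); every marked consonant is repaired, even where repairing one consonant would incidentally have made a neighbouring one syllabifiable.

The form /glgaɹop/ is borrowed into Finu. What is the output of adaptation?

Substitution: /g/ → /θ/, giving /θlθaɹop/.
The consonants /θ/, /l/, /p/ cannot be parsed into a legal (C)V syllable (no codas are permitted; onsets are limited to one consonant).
Epenthesis after each stranded consonant: /θ/ → /θa/, /l/ → /la/, /p/ → /pa/.

θalaθaɹopa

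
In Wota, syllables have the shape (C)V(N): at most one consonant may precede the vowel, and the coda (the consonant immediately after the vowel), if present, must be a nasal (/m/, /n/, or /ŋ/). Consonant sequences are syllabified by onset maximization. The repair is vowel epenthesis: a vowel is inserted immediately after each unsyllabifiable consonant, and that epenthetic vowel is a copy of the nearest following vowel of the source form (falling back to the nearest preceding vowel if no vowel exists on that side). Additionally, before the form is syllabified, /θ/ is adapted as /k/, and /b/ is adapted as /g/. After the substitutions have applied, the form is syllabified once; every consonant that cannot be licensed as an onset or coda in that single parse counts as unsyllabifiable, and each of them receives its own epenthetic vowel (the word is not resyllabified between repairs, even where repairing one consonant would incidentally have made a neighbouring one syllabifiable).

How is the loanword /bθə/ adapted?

gəkə

Substitution: /b/ → /g/, /θ/ → /k/, giving /gkə/.
The consonants /g/ cannot be parsed into a legal (C)V(N) syllable (only a nasal (/m/, /n/, or /ŋ/) is licensed in coda position; onsets are limited to one consonant).
Each unlicensed consonant becomes the onset of a new syllable: /g/ → /gə/.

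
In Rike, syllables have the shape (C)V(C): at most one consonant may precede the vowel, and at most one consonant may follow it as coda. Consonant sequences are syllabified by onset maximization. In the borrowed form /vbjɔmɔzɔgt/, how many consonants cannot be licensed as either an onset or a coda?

3

Syllabifying with onset maximization leaves /v/, /b/, /t/ stranded (at most one coda consonant is licensed; onsets are limited to one consonant).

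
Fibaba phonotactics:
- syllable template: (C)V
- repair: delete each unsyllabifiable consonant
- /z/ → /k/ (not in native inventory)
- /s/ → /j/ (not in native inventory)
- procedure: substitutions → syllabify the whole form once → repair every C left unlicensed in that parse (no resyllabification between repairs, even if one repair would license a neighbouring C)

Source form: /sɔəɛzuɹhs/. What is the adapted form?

Substitution: /s/ → /j/, /z/ → /k/, giving /jɔəɛkuɹhj/.
Syllabifying with onset maximization leaves /ɹ/, /h/, /j/ stranded (no codas are permitted; onsets are limited to one consonant).
Deleting the stranded consonants removes /ɹ/, /h/, /j/.

jɔəɛku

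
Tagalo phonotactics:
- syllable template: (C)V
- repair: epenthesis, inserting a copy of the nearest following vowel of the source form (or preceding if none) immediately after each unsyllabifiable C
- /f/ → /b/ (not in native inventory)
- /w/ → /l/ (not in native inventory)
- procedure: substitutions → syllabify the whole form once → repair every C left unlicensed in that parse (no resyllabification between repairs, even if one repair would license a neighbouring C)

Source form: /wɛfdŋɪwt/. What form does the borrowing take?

Substitution: /w/ → /l/, /f/ → /b/, giving /lɛbdŋɪlt/.
Under (C)V, the unsyllabifiable consonants are /b/, /d/, /l/, /t/ (no codas are permitted; onsets are limited to one consonant).
Each unlicensed consonant becomes the onset of a new syllable: /b/ → /bɪ/, /d/ → /dɪ/, /l/ → /lɪ/, /t/ → /tɪ/.

lɛbɪdɪŋɪlɪtɪ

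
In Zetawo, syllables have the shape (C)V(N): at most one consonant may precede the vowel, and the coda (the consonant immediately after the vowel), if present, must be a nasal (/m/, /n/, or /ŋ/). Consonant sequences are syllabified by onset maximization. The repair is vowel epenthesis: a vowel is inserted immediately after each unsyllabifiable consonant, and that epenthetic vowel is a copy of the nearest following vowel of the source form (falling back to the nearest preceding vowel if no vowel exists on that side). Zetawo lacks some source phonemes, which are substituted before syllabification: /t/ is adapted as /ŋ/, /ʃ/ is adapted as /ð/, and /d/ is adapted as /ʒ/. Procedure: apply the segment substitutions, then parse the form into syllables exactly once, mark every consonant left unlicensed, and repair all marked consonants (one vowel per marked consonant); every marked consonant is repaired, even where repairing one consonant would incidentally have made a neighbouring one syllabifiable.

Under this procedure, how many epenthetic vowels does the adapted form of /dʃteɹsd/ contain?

5

After substitution the input is /ʒðŋeɹsʒ/.
The unsyllabifiable consonants are /ʒ/, /ð/, /ɹ/, /s/, /ʒ/; each receives one epenthetic vowel.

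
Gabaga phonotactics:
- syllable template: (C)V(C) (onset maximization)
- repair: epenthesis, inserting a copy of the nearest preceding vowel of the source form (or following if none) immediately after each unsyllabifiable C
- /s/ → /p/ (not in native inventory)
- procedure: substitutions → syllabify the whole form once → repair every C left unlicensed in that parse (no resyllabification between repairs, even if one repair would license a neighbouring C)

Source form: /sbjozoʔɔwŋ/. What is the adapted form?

Substitution: /s/ → /p/, giving /pbjozoʔɔwŋ/.
Syllabifying with onset maximization leaves /p/, /b/, /ŋ/ stranded (at most one coda consonant is licensed; onsets are limited to one consonant).
Epenthesis after each stranded consonant: /p/ → /po/, /b/ → /bo/, /ŋ/ → /ŋɔ/.

pobojozoʔɔwŋɔ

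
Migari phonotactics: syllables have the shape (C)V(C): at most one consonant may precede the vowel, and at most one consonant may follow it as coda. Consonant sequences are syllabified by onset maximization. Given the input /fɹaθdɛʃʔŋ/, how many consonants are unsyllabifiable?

3

The consonants /f/, /ʔ/, /ŋ/ cannot be parsed into a legal (C)V(C) syllable (at most one coda consonant is licensed; onsets are limited to one consonant).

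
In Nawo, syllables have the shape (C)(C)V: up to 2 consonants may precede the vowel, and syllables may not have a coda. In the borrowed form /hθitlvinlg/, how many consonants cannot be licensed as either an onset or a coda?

4

The consonants /t/, /n/, /l/, /g/ cannot be parsed into a legal (C)(C)V syllable (no codas are permitted; onsets may contain at most 2 consonants).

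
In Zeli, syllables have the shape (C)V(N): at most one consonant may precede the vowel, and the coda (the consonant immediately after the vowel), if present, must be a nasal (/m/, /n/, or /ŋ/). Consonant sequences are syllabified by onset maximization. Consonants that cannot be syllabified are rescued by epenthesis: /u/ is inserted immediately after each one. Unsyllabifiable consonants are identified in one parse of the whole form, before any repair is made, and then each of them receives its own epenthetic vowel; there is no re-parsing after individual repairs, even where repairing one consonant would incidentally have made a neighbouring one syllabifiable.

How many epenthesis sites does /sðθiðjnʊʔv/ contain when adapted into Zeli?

The unsyllabifiable consonants are /s/, /ð/, /ð/, /j/, /ʔ/, /v/; each receives one epenthetic vowel.

6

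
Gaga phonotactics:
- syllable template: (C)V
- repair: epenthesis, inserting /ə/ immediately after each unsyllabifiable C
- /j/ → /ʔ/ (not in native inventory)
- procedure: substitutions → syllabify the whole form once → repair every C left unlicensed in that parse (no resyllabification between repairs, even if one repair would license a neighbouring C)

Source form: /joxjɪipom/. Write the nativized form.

ʔoxəʔɪipomə

Substitution: /j/ → /ʔ/, giving /ʔoxʔɪipom/.
Syllabifying with onset maximization leaves /x/, /m/ stranded (no codas are permitted; onsets are limited to one consonant).
Each unlicensed consonant becomes the onset of a new syllable: /x/ → /xə/, /m/ → /mə/.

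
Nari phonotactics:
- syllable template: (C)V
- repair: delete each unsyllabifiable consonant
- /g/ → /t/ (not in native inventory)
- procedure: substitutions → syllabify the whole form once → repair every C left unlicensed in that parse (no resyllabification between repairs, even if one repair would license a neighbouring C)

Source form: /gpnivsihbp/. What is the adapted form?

nisi

Substitution: /g/ → /t/, giving /tpnivsihbp/.
Under (C)V, the unsyllabifiable consonants are /t/, /p/, /v/, /h/, /b/, /p/ (no codas are permitted; onsets are limited to one consonant).
Deleting the stranded consonants removes /t/, /p/, /v/, /h/, /b/, /p/.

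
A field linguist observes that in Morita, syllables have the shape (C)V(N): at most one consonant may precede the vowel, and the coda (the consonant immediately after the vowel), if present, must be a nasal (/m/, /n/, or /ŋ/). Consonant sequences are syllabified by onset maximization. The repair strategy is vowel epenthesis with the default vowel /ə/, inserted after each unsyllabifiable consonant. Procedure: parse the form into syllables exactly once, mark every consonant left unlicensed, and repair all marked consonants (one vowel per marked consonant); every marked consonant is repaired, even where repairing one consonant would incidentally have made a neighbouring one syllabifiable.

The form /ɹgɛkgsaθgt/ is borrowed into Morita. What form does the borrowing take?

ɹəgɛkəgəsaθəgətə

Under (C)V(N), the unsyllabifiable consonants are /ɹ/, /k/, /g/, /θ/, /g/, /t/ (only a nasal (/m/, /n/, or /ŋ/) is licensed in coda position; onsets are limited to one consonant).
Each unlicensed consonant becomes the onset of a new syllable: /ɹ/ → /ɹə/, /k/ → /kə/, /g/ → /gə/, /θ/ → /θə/, /g/ → /gə/, /t/ → /tə/.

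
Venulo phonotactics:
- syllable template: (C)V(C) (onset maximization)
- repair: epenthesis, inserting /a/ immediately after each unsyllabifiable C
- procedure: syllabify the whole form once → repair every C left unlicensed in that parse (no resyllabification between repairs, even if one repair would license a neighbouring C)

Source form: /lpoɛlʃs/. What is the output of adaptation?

The consonants /l/, /ʃ/, /s/ cannot be parsed into a legal (C)V(C) syllable (at most one coda consonant is licensed; onsets are limited to one consonant).
Inserting the epenthetic vowel yields /l/ → /la/, /ʃ/ → /ʃa/, /s/ → /sa/.

lapoɛlʃasa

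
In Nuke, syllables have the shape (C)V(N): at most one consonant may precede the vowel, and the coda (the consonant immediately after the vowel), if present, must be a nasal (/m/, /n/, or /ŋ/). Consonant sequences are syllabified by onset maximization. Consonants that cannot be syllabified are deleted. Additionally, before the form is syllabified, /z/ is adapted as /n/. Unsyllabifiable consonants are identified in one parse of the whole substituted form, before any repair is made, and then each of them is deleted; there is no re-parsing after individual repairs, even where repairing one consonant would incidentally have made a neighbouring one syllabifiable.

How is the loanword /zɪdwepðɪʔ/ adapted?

nɪweðɪ

Substitution: /z/ → /n/, giving /nɪdwepðɪʔ/.
Syllabifying with onset maximization leaves /d/, /p/, /ʔ/ stranded (only a nasal (/m/, /n/, or /ŋ/) is licensed in coda position; onsets are limited to one consonant).
Each unlicensed consonant is deleted: /d/, /p/, /ʔ/.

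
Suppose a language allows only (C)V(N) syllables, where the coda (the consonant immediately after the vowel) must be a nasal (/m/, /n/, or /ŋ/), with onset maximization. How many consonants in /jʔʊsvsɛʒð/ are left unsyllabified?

5

Under (C)V(N), the unsyllabifiable consonants are /j/, /s/, /v/, /ʒ/, /ð/ (only a nasal (/m/, /n/, or /ŋ/) is licensed in coda position; onsets are limited to one consonant).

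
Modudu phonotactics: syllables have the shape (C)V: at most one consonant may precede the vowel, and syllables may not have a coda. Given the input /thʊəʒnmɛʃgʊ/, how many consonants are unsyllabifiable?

4

Under (C)V, the unsyllabifiable consonants are /t/, /ʒ/, /n/, /ʃ/ (no codas are permitted; onsets are limited to one consonant).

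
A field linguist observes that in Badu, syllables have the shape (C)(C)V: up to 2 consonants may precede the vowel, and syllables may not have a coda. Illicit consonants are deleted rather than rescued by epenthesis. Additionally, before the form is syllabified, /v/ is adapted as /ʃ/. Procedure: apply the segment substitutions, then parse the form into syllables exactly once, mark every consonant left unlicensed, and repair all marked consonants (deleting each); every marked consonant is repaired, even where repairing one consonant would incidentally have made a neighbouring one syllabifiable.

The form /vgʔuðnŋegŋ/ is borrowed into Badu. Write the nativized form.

Substitution: /v/ → /ʃ/, giving /ʃgʔuðnŋegŋ/.
Under (C)(C)V, the unsyllabifiable consonants are /ʃ/, /ð/, /g/, /ŋ/ (no codas are permitted; onsets may contain at most 2 consonants).
Deleting the stranded consonants removes /ʃ/, /ð/, /g/, /ŋ/.

gʔunŋe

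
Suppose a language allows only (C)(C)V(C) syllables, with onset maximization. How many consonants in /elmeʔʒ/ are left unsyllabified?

Syllabifying with onset maximization leaves /ʒ/ stranded (at most one coda consonant is licensed; onsets may contain at most 2 consonants).

1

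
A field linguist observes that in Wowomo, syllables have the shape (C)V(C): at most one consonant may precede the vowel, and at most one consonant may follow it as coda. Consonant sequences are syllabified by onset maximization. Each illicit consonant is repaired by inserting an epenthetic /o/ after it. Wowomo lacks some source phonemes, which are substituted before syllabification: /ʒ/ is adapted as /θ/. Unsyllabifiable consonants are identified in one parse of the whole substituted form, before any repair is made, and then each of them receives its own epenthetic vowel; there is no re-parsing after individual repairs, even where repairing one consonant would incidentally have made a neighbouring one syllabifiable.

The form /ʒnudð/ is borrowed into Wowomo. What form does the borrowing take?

Substitution: /ʒ/ → /θ/, giving /θnudð/.
Under (C)V(C), the unsyllabifiable consonants are /θ/, /ð/ (at most one coda consonant is licensed; onsets are limited to one consonant).
Epenthesis after each stranded consonant: /θ/ → /θo/, /ð/ → /ðo/.

θonudðo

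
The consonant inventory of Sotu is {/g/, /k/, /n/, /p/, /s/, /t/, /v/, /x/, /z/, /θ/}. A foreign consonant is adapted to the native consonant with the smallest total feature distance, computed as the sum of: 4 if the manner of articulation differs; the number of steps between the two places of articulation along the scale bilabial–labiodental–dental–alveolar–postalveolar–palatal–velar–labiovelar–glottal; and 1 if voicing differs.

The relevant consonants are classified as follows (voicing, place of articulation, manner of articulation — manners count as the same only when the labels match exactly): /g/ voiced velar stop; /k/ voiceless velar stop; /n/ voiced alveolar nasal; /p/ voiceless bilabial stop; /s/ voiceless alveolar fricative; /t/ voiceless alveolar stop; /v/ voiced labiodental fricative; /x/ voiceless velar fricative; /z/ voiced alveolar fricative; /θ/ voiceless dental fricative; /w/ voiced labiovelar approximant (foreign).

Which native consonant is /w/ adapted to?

/g/ is closest: manner differs (approximant→stop, +4), place distance 1 (labiovelar→velar), same voicing; total 5. Next closest is /k/ at distance 6.

g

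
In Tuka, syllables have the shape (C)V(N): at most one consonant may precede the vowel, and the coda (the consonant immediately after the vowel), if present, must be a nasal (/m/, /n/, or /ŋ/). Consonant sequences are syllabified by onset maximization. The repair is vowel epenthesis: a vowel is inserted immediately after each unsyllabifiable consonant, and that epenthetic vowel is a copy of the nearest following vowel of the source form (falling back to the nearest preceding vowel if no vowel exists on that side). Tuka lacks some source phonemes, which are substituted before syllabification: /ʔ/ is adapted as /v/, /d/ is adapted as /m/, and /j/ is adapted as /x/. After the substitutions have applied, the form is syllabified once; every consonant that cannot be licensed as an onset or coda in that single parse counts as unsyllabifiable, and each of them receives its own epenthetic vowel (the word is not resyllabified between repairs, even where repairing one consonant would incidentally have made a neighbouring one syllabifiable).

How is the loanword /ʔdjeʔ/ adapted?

vemexeve

Substitution: /ʔ/ → /v/, /d/ → /m/, /j/ → /x/, giving /vmxev/.
Under (C)V(N), the unsyllabifiable consonants are /v/, /m/, /v/ (only a nasal (/m/, /n/, or /ŋ/) is licensed in coda position; onsets are limited to one consonant).
Inserting the epenthetic vowel yields /v/ → /ve/, /m/ → /me/, /v/ → /ve/.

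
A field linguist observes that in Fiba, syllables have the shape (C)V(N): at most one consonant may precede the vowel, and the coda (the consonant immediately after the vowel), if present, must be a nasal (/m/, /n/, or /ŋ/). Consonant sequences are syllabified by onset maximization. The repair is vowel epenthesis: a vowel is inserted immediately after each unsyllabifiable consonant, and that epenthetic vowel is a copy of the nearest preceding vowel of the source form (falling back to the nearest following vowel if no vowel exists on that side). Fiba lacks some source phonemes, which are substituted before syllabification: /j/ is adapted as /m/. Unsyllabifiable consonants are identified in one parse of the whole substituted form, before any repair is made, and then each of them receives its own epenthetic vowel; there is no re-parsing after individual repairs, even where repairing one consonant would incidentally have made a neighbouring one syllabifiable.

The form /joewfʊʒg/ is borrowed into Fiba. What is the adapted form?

Substitution: /j/ → /m/, giving /moewfʊʒg/.
Syllabifying with onset maximization leaves /w/, /ʒ/, /g/ stranded (only a nasal (/m/, /n/, or /ŋ/) is licensed in coda position; onsets are limited to one consonant).
Each unlicensed consonant becomes the onset of a new syllable: /w/ → /we/, /ʒ/ → /ʒʊ/, /g/ → /gʊ/.

moewefʊʒʊgʊ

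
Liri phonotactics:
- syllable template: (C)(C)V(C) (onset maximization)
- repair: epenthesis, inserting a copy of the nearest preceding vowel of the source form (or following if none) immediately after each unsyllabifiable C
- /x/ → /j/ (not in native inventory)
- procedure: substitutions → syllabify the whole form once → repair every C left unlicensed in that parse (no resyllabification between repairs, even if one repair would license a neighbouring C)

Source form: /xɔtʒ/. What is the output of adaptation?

Substitution: /x/ → /j/, giving /jɔtʒ/.
Syllabifying with onset maximization leaves /ʒ/ stranded (at most one coda consonant is licensed; onsets may contain at most 2 consonants).
Each unlicensed consonant becomes the onset of a new syllable: /ʒ/ → /ʒɔ/.

jɔtʒɔ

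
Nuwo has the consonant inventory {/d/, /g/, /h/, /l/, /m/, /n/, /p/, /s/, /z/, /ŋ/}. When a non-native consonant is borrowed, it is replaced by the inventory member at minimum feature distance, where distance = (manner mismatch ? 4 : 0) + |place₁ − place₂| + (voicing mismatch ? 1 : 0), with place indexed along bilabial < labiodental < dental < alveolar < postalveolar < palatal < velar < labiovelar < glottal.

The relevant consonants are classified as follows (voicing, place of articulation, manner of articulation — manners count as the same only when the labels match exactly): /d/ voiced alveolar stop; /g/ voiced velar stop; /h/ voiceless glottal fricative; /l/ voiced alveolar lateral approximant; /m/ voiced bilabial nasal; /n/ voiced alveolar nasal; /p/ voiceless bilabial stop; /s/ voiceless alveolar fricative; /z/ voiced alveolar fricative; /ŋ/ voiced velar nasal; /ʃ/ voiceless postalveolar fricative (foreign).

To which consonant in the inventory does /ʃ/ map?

s

/s/ is closest: same manner (fricative), place distance 1 (postalveolar→alveolar), same voicing; total 1. Next closest is /z/ at distance 2.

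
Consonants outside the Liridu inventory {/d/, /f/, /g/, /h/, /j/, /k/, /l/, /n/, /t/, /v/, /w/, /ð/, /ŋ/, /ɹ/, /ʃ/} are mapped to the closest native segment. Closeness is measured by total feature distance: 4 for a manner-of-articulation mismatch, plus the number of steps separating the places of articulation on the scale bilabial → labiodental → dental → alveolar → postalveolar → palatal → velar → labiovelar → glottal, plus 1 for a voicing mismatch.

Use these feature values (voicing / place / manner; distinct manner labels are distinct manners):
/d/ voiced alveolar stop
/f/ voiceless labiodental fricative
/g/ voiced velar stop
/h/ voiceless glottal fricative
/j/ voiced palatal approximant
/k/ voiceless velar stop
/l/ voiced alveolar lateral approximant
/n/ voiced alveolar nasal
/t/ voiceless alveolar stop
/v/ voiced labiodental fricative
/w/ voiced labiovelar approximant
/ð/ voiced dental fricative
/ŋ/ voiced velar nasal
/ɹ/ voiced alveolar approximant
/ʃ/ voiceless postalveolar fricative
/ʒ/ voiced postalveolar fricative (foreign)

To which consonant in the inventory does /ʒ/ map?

ʃ

/ʃ/ is closest: same manner (fricative), place distance 0 (postalveolar→postalveolar), voicing differs (+1); total 1. Next closest is /ð/ at distance 2.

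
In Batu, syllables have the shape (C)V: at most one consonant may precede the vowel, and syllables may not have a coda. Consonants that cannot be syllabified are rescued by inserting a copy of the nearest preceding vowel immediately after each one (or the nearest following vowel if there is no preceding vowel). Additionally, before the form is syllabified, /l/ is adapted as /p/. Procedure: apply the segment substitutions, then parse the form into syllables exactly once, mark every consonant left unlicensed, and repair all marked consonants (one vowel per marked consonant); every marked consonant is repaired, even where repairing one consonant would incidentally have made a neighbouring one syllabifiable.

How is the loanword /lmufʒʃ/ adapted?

pumufuʒuʃu

Substitution: /l/ → /p/, giving /pmufʒʃ/.
Under (C)V, the unsyllabifiable consonants are /p/, /f/, /ʒ/, /ʃ/ (no codas are permitted; onsets are limited to one consonant).
Inserting the epenthetic vowel yields /p/ → /pu/, /f/ → /fu/, /ʒ/ → /ʒu/, /ʃ/ → /ʃu/.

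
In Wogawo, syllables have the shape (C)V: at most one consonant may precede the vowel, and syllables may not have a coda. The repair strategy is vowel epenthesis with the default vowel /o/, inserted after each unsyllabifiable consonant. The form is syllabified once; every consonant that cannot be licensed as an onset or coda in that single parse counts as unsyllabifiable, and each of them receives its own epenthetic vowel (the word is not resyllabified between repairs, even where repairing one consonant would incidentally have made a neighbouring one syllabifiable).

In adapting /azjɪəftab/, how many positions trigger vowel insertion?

The unsyllabifiable consonants are /z/, /f/, /b/; each receives one epenthetic vowel.

3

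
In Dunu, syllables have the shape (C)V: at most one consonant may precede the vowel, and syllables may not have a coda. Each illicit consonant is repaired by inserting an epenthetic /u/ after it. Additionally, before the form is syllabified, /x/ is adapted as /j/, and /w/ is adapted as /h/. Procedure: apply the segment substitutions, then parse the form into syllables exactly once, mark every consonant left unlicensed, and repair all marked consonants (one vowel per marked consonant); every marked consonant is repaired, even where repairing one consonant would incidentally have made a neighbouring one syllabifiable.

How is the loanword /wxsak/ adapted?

Substitution: /w/ → /h/, /x/ → /j/, giving /hjsak/.
Under (C)V, the unsyllabifiable consonants are /h/, /j/, /k/ (no codas are permitted; onsets are limited to one consonant).
Inserting the epenthetic vowel yields /h/ → /hu/, /j/ → /ju/, /k/ → /ku/.

hujusaku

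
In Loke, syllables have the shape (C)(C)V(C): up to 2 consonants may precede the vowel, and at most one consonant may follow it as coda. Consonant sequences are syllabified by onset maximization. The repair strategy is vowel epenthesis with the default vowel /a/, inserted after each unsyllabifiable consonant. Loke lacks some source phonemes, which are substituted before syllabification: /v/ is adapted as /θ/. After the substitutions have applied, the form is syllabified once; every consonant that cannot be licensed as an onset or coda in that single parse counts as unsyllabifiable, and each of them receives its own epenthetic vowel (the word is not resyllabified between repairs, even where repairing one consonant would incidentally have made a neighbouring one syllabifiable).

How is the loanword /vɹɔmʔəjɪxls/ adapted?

Substitution: /v/ → /θ/, giving /θɹɔmʔəjɪxls/.
Syllabifying with onset maximization leaves /l/, /s/ stranded (at most one coda consonant is licensed; onsets may contain at most 2 consonants).
Epenthesis after each stranded consonant: /l/ → /la/, /s/ → /sa/.

θɹɔmʔəjɪxlasa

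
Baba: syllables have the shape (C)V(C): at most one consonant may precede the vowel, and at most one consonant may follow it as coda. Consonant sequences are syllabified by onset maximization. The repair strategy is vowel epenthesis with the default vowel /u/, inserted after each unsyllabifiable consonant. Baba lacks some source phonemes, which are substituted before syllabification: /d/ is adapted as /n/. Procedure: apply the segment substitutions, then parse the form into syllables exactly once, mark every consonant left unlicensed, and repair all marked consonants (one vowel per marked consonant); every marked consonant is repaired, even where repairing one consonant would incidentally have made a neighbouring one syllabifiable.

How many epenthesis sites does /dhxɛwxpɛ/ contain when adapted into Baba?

After substitution the input is /nhxɛwxpɛ/.
The unsyllabifiable consonants are /n/, /h/, /x/; each receives one epenthetic vowel.

3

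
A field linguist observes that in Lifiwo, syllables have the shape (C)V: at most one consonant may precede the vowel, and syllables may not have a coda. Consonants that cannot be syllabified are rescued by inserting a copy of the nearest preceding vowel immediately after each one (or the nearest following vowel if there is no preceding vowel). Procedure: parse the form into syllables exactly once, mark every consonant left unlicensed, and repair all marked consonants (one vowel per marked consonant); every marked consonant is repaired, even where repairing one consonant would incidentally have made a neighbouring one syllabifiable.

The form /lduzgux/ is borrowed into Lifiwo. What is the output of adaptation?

Syllabifying with onset maximization leaves /l/, /z/, /x/ stranded (no codas are permitted; onsets are limited to one consonant).
Epenthesis after each stranded consonant: /l/ → /lu/, /z/ → /zu/, /x/ → /xu/.

luduzuguxu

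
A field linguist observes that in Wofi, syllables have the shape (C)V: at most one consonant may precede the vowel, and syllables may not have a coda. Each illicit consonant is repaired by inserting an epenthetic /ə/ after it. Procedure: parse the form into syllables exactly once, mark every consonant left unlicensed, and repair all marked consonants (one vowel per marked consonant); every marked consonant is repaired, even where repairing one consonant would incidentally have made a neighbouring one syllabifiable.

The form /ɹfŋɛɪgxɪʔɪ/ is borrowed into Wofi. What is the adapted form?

ɹəfəŋɛɪgəxɪʔɪ

The consonants /ɹ/, /f/, /g/ cannot be parsed into a legal (C)V syllable (no codas are permitted; onsets are limited to one consonant).
Each unlicensed consonant becomes the onset of a new syllable: /ɹ/ → /ɹə/, /f/ → /fə/, /g/ → /gə/.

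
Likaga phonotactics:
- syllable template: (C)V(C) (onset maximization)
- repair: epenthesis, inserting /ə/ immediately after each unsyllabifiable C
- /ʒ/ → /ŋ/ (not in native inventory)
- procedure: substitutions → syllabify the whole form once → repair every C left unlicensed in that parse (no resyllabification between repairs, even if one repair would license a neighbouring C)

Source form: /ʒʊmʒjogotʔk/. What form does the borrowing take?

ŋʊmŋəjogotʔəkə

Substitution: /ʒ/ → /ŋ/, giving /ŋʊmŋjogotʔk/.
The consonants /ŋ/, /ʔ/, /k/ cannot be parsed into a legal (C)V(C) syllable (at most one coda consonant is licensed; onsets are limited to one consonant).
Each unlicensed consonant becomes the onset of a new syllable: /ŋ/ → /ŋə/, /ʔ/ → /ʔə/, /k/ → /kə/.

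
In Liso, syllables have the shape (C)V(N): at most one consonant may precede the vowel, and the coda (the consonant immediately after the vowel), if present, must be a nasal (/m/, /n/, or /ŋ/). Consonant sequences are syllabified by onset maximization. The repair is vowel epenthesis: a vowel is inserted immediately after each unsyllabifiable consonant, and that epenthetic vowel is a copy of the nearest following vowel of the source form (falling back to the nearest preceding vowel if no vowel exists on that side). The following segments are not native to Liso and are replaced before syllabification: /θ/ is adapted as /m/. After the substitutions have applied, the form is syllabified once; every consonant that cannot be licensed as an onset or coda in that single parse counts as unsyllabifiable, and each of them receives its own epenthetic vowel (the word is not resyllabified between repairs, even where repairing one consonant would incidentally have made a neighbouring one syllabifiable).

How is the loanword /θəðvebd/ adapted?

məðevebede

Substitution: /θ/ → /m/, giving /məðvebd/.
Syllabifying with onset maximization leaves /ð/, /b/, /d/ stranded (only a nasal (/m/, /n/, or /ŋ/) is licensed in coda position; onsets are limited to one consonant).
Epenthesis after each stranded consonant: /ð/ → /ðe/, /b/ → /be/, /d/ → /de/.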